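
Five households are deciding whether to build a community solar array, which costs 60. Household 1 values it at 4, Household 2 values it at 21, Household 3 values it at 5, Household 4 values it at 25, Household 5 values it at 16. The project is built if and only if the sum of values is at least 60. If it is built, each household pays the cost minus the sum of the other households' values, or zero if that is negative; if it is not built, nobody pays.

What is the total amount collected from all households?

Total value 71 ≥ cost 60, so it is built.
Household 1: others sum to 67; max(0, 60 - 67) = 0.
Household 2: others sum to 50; max(0, 60 - 50) = 10.
Household 3: others sum to 66; max(0, 60 - 66) = 0.
Household 4: others sum to 46; max(0, 60 - 46) = 14.
Household 5: others sum to 55; max(0, 60 - 55) = 5.
Total collected = 0 + 10 + 0 + 14 + 5 = 29.

29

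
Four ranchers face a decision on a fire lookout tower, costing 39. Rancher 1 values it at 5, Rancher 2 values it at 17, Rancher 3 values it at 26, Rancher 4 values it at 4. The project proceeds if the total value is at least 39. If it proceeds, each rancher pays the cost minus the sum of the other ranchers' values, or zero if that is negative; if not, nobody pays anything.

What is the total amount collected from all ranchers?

17

Total value 52 ≥ cost 39, so it is built.
Rancher 1: others sum to 47; max(0, 39 - 47) = 0.
Rancher 2: others sum to 35; max(0, 39 - 35) = 4.
Rancher 3: others sum to 26; max(0, 39 - 26) = 13.
Rancher 4: others sum to 48; max(0, 39 - 48) = 0.
Total collected = 0 + 4 + 13 + 0 = 17.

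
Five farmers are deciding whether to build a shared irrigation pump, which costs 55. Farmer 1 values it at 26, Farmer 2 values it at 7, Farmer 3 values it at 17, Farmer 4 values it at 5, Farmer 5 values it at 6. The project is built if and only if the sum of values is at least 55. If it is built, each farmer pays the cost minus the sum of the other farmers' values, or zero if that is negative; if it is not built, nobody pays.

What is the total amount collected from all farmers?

32

Total value 61 ≥ cost 55, so it is built.
Farmer 1: others sum to 35; max(0, 55 - 35) = 20.
Farmer 2: others sum to 54; max(0, 55 - 54) = 1.
Farmer 3: others sum to 44; max(0, 55 - 44) = 11.
Farmer 4: others sum to 56; max(0, 55 - 56) = 0.
Farmer 5: others sum to 55; max(0, 55 - 55) = 0.
Total collected = 20 + 1 + 11 + 0 + 0 = 32.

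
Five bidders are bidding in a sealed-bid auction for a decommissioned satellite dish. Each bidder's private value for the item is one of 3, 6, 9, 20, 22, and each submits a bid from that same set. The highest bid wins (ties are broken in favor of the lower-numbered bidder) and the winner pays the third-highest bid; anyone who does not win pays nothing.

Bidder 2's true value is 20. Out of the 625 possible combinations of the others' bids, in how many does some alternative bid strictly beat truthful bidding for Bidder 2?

Others bid (3, 3, 3, 22): truth gives 0; bid 22 gives 17 > 0. Violating.
Others bid (3, 3, 6, 22): truth gives 0; bid 22 gives 14 > 0. Violating.
Others bid (3, 3, 9, 22): truth gives 0; bid 22 gives 11 > 0. Violating.
Others bid (3, 3, 22, 3): truth gives 0; bid 22 gives 17 > 0. Violating.
Others bid (3, 3, 3, 3): truth gives 17; no alternative beats it.
Others bid (3, 3, 3, 6): truth gives 17; no alternative beats it.
(Checking all 625 profiles: 108 have a profitable deviation, 517 do not.)

108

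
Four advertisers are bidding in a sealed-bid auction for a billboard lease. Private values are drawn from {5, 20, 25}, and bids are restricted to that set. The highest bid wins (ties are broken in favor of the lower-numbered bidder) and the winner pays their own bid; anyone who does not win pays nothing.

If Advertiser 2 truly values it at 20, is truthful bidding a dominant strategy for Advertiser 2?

Yes

Check each profile of the others' bids and compare truth against every alternative bid.
Others bid (5, 5, 5): truth gives 0, best alternative gives 0.
Others bid (5, 5, 20): truth gives 0, best alternative gives 0.
Others bid (5, 5, 25): truth gives 0, best alternative gives 0.
Others bid (5, 20, 5): truth gives 0, best alternative gives 0.
Others bid (5, 20, 20): truth gives 0, best alternative gives 0.
Others bid (5, 20, 25): truth gives 0, best alternative gives 0.
(Remaining 21 profiles checked similarly; truth is weakly best in each.)
In every case the truthful bid is at least as good as any alternative, so it is a dominant strategy.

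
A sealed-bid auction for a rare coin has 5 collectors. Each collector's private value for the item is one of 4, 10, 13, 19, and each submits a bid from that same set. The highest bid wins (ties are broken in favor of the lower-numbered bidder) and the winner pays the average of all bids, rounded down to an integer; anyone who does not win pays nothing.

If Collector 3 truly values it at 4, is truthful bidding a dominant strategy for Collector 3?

Check each profile of the others' bids and compare truth against every alternative bid.
Others bid (4, 4, 10, 10): truth gives 0, best alternative gives -3.
Others bid (4, 4, 4, 10): truth gives 0, best alternative gives -2.
Others bid (4, 4, 10, 4): truth gives 0, best alternative gives -2.
Others bid (4, 4, 4, 4): truth gives 0, best alternative gives -1.
Others bid (4, 4, 4, 13): truth gives 0, best alternative gives 0.
Others bid (4, 4, 4, 19): truth gives 0, best alternative gives 0.
(Remaining 250 profiles checked similarly; truth is weakly best in each.)
In every case the truthful bid is at least as good as any alternative, so it is a dominant strategy.

Yes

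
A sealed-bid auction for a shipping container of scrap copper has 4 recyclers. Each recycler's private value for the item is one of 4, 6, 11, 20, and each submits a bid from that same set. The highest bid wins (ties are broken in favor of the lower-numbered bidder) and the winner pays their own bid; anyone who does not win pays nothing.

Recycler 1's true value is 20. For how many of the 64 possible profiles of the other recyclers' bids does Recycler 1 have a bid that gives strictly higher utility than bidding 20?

Others bid (4, 4, 4): truth gives 0; bid 4 gives 16 > 0. Violating.
Others bid (4, 4, 6): truth gives 0; bid 6 gives 14 > 0. Violating.
Others bid (4, 4, 11): truth gives 0; bid 11 gives 9 > 0. Violating.
Others bid (4, 6, 4): truth gives 0; bid 6 gives 14 > 0. Violating.
Others bid (4, 4, 20): truth gives 0; no alternative beats it.
Others bid (4, 6, 20): truth gives 0; no alternative beats it.
(Checking all 64 profiles: 27 have a profitable deviation, 37 do not.)

27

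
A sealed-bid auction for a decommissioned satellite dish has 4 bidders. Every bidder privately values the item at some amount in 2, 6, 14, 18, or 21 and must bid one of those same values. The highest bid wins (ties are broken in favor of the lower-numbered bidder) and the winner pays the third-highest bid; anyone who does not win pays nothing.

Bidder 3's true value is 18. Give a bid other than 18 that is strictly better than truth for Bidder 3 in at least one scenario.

21

Suppose Bidder 1 bids 2, Bidder 2 bids 2 and Bidder 4 bids 21.
Bid 18: loses, pays 0, utility 0.
Bid 21: wins, pays 2, utility 18 - 2 = 16.
So bidding 21 beats truth here (16 > 0).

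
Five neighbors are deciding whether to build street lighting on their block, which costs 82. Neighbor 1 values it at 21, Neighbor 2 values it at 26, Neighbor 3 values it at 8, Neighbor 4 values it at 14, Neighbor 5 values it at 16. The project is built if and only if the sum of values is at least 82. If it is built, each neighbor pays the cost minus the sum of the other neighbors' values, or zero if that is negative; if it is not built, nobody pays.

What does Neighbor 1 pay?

18

Total value 85 ≥ cost 82, so the project is built.
The other neighbors' values sum to 64.
Cost minus that sum is 82 - 64 = 18.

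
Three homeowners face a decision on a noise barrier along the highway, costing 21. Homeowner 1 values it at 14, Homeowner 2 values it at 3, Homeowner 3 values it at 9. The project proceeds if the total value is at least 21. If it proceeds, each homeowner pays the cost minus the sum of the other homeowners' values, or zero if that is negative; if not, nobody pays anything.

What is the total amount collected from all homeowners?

Total value 26 ≥ cost 21, so it is built.
Homeowner 1: others sum to 12; max(0, 21 - 12) = 9.
Homeowner 2: others sum to 23; max(0, 21 - 23) = 0.
Homeowner 3: others sum to 17; max(0, 21 - 17) = 4.
Total collected = 9 + 0 + 4 = 13.

13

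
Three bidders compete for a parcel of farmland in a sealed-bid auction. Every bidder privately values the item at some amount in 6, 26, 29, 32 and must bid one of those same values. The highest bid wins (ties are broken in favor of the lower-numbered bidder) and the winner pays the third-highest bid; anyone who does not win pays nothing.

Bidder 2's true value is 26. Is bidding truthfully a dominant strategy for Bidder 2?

No

Consider the case where Bidder 1 bids 6 and Bidder 3 bids 29.
Truthful bid 26: loses, pays 0, utility 0.
Bid 29 instead: wins, pays 6, utility 26 - 6 = 20.
Since 20 > 0, bidding 29 is strictly better here, so truthful bidding is not dominant.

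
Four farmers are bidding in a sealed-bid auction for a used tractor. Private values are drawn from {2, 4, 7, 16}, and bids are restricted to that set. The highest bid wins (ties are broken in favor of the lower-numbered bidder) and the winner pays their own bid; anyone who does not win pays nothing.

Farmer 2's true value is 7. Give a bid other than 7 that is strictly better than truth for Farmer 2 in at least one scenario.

Suppose Farmer 1 bids 2, Farmer 3 bids 2 and Farmer 4 bids 2.
Bid 7: wins, pays 7, utility 7 - 7 = 0.
Bid 4: wins, pays 4, utility 7 - 4 = 3.
So bidding 4 beats truth here (3 > 0).

4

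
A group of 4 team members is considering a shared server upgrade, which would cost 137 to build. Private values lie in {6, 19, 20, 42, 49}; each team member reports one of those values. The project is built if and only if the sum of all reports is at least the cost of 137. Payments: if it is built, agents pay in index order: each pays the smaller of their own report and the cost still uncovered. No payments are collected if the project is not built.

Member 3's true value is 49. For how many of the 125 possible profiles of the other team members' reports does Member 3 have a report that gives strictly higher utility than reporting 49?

40

Others report (6, 42, 49): truth gives 0; report 42 gives 7 > 0. Violating.
Others report (6, 49, 42): truth gives 0; report 42 gives 7 > 0. Violating.
Others report (6, 49, 49): truth gives 0; report 42 gives 7 > 0. Violating.
Others report (19, 42, 42): truth gives 0; report 42 gives 7 > 0. Violating.
Others report (6, 6, 6): truth gives 0; no alternative beats it.
Others report (6, 6, 19): truth gives 0; no alternative beats it.
(Checking all 125 profiles: 40 have a profitable deviation, 85 do not.)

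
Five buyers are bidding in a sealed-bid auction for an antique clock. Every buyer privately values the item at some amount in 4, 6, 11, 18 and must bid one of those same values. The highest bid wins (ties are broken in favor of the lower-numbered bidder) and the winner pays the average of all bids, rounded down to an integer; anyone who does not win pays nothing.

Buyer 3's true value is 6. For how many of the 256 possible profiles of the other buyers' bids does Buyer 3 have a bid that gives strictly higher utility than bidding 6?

Others bid (4, 6, 4, 4): truth gives 0; bid 11 gives 1 > 0. Violating.
Others bid (6, 4, 4, 4): truth gives 0; bid 11 gives 1 > 0. Violating.
Others bid (4, 4, 4, 4): truth gives 2; no alternative beats it.
Others bid (4, 4, 4, 6): truth gives 2; no alternative beats it.
(Checking all 256 profiles: 2 have a profitable deviation, 254 do not.)

2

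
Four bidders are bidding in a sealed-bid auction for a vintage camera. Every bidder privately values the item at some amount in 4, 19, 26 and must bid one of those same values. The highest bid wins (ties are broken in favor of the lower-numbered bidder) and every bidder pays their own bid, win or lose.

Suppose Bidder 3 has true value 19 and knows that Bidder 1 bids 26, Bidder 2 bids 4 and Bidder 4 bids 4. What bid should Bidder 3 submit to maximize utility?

4

Bid 4: loses but pays 4, utility -4.
Bid 19: loses but pays 19, utility -19.
Bid 26: loses but pays 26, utility -26.
The best choice is 4 with utility -4.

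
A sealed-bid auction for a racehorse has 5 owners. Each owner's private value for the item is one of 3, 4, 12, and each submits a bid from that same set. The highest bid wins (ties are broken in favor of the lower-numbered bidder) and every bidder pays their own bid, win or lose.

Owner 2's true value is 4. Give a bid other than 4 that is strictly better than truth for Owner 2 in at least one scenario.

3

Suppose Owner 1 bids 3, Owner 3 bids 3, Owner 4 bids 3 and Owner 5 bids 12.
Bid 4: loses but pays 4, utility -4.
Bid 3: loses but pays 3, utility -3.
So bidding 3 beats truth here (-3 > -4).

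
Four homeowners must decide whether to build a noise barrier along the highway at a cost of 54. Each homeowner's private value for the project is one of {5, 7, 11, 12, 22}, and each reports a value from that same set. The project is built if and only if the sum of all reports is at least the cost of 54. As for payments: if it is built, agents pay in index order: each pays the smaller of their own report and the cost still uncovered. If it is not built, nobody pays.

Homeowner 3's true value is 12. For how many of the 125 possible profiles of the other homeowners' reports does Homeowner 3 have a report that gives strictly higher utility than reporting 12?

Others report (5, 22, 22): truth gives 0; report 5 gives 7 > 0. Violating.
Others report (7, 22, 22): truth gives 0; report 5 gives 7 > 0. Violating.
Others report (11, 11, 22): truth gives 0; report 11 gives 1 > 0. Violating.
Others report (11, 12, 22): truth gives 0; report 11 gives 1 > 0. Violating.
Others report (5, 5, 5): truth gives 0; no alternative beats it.
Others report (5, 5, 7): truth gives 0; no alternative beats it.
(Checking all 125 profiles: 25 have a profitable deviation, 100 do not.)

25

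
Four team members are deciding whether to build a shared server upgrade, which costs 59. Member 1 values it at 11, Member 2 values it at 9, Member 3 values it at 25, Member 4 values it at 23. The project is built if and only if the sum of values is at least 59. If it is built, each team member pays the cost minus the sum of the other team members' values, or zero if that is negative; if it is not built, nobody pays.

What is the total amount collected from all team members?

Total value 68 ≥ cost 59, so it is built.
Member 1: others sum to 57; max(0, 59 - 57) = 2.
Member 2: others sum to 59; max(0, 59 - 59) = 0.
Member 3: others sum to 43; max(0, 59 - 43) = 16.
Member 4: others sum to 45; max(0, 59 - 45) = 14.
Total collected = 2 + 0 + 16 + 14 = 32.

32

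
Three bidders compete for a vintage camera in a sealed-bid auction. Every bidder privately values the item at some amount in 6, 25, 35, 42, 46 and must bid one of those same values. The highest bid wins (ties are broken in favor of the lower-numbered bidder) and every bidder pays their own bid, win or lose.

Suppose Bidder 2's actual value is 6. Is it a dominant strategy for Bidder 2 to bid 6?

Yes

Check each profile of the others' bids and compare truth against every alternative bid.
Others bid (6, 35): truth gives -6, best alternative gives -25.
Others bid (6, 42): truth gives -6, best alternative gives -25.
Others bid (6, 46): truth gives -6, best alternative gives -25.
Others bid (25, 6): truth gives -6, best alternative gives -25.
Others bid (25, 25): truth gives -6, best alternative gives -25.
Others bid (25, 35): truth gives -6, best alternative gives -25.
(Remaining 19 profiles checked similarly; truth is weakly best in each.)
In every case the truthful bid is at least as good as any alternative, so it is a dominant strategy.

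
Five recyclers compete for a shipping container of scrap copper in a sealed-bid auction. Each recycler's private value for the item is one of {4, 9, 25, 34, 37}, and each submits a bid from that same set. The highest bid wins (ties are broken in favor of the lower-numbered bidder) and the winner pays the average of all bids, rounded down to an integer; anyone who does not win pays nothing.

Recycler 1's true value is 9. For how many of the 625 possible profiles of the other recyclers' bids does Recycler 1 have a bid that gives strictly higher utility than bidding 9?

Others bid (4, 4, 4, 4): truth gives 4; bid 4 gives 5 > 4. Violating.
Others bid (4, 4, 4, 9): truth gives 3; no alternative beats it.
Others bid (4, 4, 4, 25): truth gives 0; no alternative beats it.
(Checking all 625 profiles: 1 has a profitable deviation, 624 do not.)

1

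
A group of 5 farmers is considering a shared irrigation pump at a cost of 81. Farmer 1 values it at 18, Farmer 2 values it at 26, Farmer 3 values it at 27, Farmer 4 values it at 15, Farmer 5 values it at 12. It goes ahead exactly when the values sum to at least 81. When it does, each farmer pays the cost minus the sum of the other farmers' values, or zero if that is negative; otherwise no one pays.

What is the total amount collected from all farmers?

Total value 98 ≥ cost 81, so it is built.
Farmer 1: others sum to 80; max(0, 81 - 80) = 1.
Farmer 2: others sum to 72; max(0, 81 - 72) = 9.
Farmer 3: others sum to 71; max(0, 81 - 71) = 10.
Farmer 4: others sum to 83; max(0, 81 - 83) = 0.
Farmer 5: others sum to 86; max(0, 81 - 86) = 0.
Total collected = 1 + 9 + 10 + 0 + 0 = 20.

20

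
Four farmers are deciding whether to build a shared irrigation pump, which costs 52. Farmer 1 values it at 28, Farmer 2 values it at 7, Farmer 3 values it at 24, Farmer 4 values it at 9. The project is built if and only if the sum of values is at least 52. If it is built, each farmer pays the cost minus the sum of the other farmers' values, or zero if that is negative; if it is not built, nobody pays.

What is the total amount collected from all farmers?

Total value 68 ≥ cost 52, so it is built.
Farmer 1: others sum to 40; max(0, 52 - 40) = 12.
Farmer 2: others sum to 61; max(0, 52 - 61) = 0.
Farmer 3: others sum to 44; max(0, 52 - 44) = 8.
Farmer 4: others sum to 59; max(0, 52 - 59) = 0.
Total collected = 12 + 0 + 8 + 0 = 20.

20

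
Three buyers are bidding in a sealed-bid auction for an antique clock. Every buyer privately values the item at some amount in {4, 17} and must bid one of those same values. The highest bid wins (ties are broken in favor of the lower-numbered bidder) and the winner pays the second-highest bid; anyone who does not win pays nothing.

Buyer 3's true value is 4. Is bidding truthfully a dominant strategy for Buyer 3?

Check each profile of the others' bids and compare truth against every alternative bid.
Others bid (4, 4): truth gives 0, best alternative gives 0.
Others bid (4, 17): truth gives 0, best alternative gives 0.
Others bid (17, 4): truth gives 0, best alternative gives 0.
Others bid (17, 17): truth gives 0, best alternative gives 0.
In every case the truthful bid is at least as good as any alternative, so it is a dominant strategy.

Yes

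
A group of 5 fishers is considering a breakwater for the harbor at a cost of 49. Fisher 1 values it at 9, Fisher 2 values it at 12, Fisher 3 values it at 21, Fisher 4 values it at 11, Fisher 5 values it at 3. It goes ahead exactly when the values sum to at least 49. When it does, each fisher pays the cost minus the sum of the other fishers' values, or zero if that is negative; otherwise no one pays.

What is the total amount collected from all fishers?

Total value 56 ≥ cost 49, so it is built.
Fisher 1: others sum to 47; max(0, 49 - 47) = 2.
Fisher 2: others sum to 44; max(0, 49 - 44) = 5.
Fisher 3: others sum to 35; max(0, 49 - 35) = 14.
Fisher 4: others sum to 45; max(0, 49 - 45) = 4.
Fisher 5: others sum to 53; max(0, 49 - 53) = 0.
Total collected = 2 + 5 + 14 + 4 + 0 = 25.

25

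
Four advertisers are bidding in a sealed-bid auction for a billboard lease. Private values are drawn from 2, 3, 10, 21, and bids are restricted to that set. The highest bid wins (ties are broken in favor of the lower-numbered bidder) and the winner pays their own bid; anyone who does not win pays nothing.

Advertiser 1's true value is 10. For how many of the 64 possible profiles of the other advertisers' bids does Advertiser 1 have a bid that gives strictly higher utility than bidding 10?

Others bid (2, 2, 2): truth gives 0; bid 2 gives 8 > 0. Violating.
Others bid (2, 2, 3): truth gives 0; bid 3 gives 7 > 0. Violating.
Others bid (2, 3, 2): truth gives 0; bid 3 gives 7 > 0. Violating.
Others bid (2, 3, 3): truth gives 0; bid 3 gives 7 > 0. Violating.
Others bid (2, 2, 10): truth gives 0; no alternative beats it.
Others bid (2, 2, 21): truth gives 0; no alternative beats it.
(Checking all 64 profiles: 8 have a profitable deviation, 56 do not.)

8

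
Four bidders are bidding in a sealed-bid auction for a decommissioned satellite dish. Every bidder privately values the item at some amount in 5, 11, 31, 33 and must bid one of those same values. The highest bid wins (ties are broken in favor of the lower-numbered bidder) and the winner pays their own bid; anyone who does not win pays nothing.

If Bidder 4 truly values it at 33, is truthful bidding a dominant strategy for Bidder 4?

Consider the case where Bidder 1 bids 5, Bidder 2 bids 5 and Bidder 3 bids 5.
Truthful bid 33: wins, pays 33, utility 33 - 33 = 0.
Bid 11 instead: wins, pays 11, utility 33 - 11 = 22.
Since 22 > 0, bidding 11 is strictly better here, so truthful bidding is not dominant.

No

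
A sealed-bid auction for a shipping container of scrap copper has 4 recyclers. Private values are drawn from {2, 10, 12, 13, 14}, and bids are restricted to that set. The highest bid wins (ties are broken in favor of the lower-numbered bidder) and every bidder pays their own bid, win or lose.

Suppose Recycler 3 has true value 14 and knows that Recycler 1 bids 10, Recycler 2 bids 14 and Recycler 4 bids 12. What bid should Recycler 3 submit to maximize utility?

Bid 2: loses but pays 2, utility -2.
Bid 10: loses but pays 10, utility -10.
Bid 12: loses but pays 12, utility -12.
Bid 13: loses but pays 13, utility -13.
Bid 14: loses but pays 14, utility -14.
The best choice is 2 with utility -2.

2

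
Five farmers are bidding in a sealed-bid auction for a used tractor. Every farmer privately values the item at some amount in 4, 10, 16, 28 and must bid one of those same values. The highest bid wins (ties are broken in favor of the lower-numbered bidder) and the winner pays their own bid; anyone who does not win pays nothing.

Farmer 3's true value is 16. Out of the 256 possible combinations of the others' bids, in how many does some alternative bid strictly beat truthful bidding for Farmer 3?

Others bid (4, 4, 4, 4): truth gives 0; bid 10 gives 6 > 0. Violating.
Others bid (4, 4, 4, 10): truth gives 0; bid 10 gives 6 > 0. Violating.
Others bid (4, 4, 10, 4): truth gives 0; bid 10 gives 6 > 0. Violating.
Others bid (4, 4, 10, 10): truth gives 0; bid 10 gives 6 > 0. Violating.
Others bid (4, 4, 4, 16): truth gives 0; no alternative beats it.
Others bid (4, 4, 4, 28): truth gives 0; no alternative beats it.
(Checking all 256 profiles: 4 have a profitable deviation, 252 do not.)

4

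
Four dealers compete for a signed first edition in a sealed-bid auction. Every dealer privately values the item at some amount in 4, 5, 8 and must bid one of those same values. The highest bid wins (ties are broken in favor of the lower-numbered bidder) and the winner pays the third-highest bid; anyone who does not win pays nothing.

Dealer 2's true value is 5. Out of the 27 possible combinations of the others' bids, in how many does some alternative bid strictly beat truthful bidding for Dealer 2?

Others bid (4, 4, 8): truth gives 0; bid 8 gives 1 > 0. Violating.
Others bid (4, 8, 4): truth gives 0; bid 8 gives 1 > 0. Violating.
Others bid (5, 4, 4): truth gives 0; bid 8 gives 1 > 0. Violating.
Others bid (4, 4, 4): truth gives 1; no alternative beats it.
Others bid (4, 4, 5): truth gives 1; no alternative beats it.
(Checking all 27 profiles: 3 have a profitable deviation, 24 do not.)

3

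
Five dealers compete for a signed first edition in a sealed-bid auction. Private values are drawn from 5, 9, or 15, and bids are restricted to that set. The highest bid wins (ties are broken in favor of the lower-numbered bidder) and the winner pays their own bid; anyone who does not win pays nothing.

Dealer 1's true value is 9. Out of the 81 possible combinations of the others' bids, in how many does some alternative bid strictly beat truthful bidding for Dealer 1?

1

Others bid (5, 5, 5, 5): truth gives 0; bid 5 gives 4 > 0. Violating.
Others bid (5, 5, 5, 9): truth gives 0; no alternative beats it.
Others bid (5, 5, 5, 15): truth gives 0; no alternative beats it.
(Checking all 81 profiles: 1 has a profitable deviation, 80 do not.)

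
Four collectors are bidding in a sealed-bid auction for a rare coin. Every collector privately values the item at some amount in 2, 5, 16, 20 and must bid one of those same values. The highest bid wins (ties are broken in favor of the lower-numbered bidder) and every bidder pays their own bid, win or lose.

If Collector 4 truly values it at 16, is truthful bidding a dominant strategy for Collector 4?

No

Consider the case where Collector 1 bids 2, Collector 2 bids 2 and Collector 3 bids 2.
Truthful bid 16: wins, pays 16, utility 16 - 16 = 0.
Bid 5 instead: wins, pays 5, utility 16 - 5 = 11.
Since 11 > 0, bidding 5 is strictly better here, so truthful bidding is not dominant.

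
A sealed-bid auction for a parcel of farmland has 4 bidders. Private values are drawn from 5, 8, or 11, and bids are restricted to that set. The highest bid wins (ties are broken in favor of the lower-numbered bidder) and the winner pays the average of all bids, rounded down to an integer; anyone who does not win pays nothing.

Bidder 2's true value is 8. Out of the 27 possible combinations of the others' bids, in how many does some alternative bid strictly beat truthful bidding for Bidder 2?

1

Others bid (8, 5, 5): truth gives 0; bid 11 gives 1 > 0. Violating.
Others bid (5, 5, 5): truth gives 3; no alternative beats it.
Others bid (5, 5, 8): truth gives 2; no alternative beats it.
(Checking all 27 profiles: 1 has a profitable deviation, 26 do not.)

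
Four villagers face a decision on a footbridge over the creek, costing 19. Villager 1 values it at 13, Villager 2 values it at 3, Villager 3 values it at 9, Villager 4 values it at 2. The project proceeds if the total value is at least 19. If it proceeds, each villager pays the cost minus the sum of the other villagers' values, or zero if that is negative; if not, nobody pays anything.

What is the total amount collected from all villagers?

Total value 27 ≥ cost 19, so it is built.
Villager 1: others sum to 14; max(0, 19 - 14) = 5.
Villager 2: others sum to 24; max(0, 19 - 24) = 0.
Villager 3: others sum to 18; max(0, 19 - 18) = 1.
Villager 4: others sum to 25; max(0, 19 - 25) = 0.
Total collected = 5 + 0 + 1 + 0 = 6.

6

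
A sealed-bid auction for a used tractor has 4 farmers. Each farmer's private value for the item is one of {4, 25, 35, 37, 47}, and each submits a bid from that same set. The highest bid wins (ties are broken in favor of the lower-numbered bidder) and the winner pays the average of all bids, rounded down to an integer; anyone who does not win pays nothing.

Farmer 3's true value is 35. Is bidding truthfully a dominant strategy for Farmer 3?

No

Consider the case where Farmer 1 bids 4, Farmer 2 bids 4 and Farmer 4 bids 4.
Truthful bid 35: wins, pays 11, utility 35 - 11 = 24.
Bid 25 instead: wins, pays 9, utility 35 - 9 = 26.
Since 26 > 24, bidding 25 is strictly better here, so truthful bidding is not dominant.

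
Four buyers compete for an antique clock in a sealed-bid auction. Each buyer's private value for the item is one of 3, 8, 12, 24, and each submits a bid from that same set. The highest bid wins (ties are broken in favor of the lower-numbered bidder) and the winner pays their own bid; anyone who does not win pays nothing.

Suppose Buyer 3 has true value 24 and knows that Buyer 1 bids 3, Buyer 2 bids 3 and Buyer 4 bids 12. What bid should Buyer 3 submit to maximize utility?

12

Bid 3: loses, pays 0, utility 0.
Bid 8: loses, pays 0, utility 0.
Bid 12: wins, pays 12, utility 24 - 12 = 12.
Bid 24: wins, pays 24, utility 24 - 24 = 0.
The best choice is 12 with utility 12.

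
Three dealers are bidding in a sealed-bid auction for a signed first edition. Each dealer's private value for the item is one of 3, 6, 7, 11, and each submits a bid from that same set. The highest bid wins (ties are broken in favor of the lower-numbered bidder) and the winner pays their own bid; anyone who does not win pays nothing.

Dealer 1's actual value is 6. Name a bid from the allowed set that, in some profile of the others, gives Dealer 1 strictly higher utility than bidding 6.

3

Suppose Dealer 2 bids 3 and Dealer 3 bids 3.
Bid 6: wins, pays 6, utility 6 - 6 = 0.
Bid 3: wins, pays 3, utility 6 - 3 = 3.
So bidding 3 beats truth here (3 > 0).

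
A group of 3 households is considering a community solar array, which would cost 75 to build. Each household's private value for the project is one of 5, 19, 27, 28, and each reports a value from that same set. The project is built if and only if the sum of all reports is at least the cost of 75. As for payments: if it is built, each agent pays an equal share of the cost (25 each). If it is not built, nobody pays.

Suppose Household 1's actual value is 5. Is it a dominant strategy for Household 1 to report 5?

Check each profile of the others' reports and compare truth against every alternative report.
Others report (28, 28): truth gives 0, best alternative gives -20.
Others report (5, 5): truth gives 0, best alternative gives 0.
Others report (5, 19): truth gives 0, best alternative gives 0.
Others report (5, 27): truth gives 0, best alternative gives 0.
Others report (5, 28): truth gives 0, best alternative gives 0.
Others report (19, 5): truth gives 0, best alternative gives 0.
(Remaining 10 profiles checked similarly; truth is weakly best in each.)
In every case the truthful report is at least as good as any alternative, so it is a dominant strategy.

Yes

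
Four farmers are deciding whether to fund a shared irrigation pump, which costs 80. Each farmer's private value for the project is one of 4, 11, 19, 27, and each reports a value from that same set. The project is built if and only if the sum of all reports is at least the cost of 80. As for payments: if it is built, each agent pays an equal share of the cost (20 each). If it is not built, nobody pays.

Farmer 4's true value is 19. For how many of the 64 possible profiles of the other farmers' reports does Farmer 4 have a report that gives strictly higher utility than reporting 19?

Others report (11, 27, 27): truth gives -1; report 4 gives 0 > -1. Violating.
Others report (19, 19, 27): truth gives -1; report 4 gives 0 > -1. Violating.
Others report (19, 27, 19): truth gives -1; report 4 gives 0 > -1. Violating.
Others report (19, 27, 27): truth gives -1; report 4 gives 0 > -1. Violating.
Others report (4, 4, 4): truth gives 0; no alternative beats it.
Others report (4, 4, 11): truth gives 0; no alternative beats it.
(Checking all 64 profiles: 9 have a profitable deviation, 55 do not.)

9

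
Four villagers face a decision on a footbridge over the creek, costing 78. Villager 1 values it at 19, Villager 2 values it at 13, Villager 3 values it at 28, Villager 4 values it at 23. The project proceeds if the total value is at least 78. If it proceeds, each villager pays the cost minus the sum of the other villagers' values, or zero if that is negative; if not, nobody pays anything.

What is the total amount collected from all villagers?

63

Total value 83 ≥ cost 78, so it is built.
Villager 1: others sum to 64; max(0, 78 - 64) = 14.
Villager 2: others sum to 70; max(0, 78 - 70) = 8.
Villager 3: others sum to 55; max(0, 78 - 55) = 23.
Villager 4: others sum to 60; max(0, 78 - 60) = 18.
Total collected = 14 + 8 + 23 + 18 = 63.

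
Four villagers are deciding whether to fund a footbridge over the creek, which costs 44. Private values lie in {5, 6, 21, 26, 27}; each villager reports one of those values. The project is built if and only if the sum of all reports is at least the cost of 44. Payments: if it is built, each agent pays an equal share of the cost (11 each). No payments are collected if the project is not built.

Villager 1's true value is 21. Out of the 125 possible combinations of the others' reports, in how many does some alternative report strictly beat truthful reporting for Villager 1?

Others report (5, 6, 6): truth gives 0; report 27 gives 10 > 0. Violating.
Others report (6, 5, 6): truth gives 0; report 27 gives 10 > 0. Violating.
Others report (6, 6, 5): truth gives 0; report 27 gives 10 > 0. Violating.
Others report (6, 6, 6): truth gives 0; report 26 gives 10 > 0. Violating.
Others report (5, 5, 5): truth gives 0; no alternative beats it.
Others report (5, 5, 6): truth gives 0; no alternative beats it.
(Checking all 125 profiles: 4 have a profitable deviation, 121 do not.)

4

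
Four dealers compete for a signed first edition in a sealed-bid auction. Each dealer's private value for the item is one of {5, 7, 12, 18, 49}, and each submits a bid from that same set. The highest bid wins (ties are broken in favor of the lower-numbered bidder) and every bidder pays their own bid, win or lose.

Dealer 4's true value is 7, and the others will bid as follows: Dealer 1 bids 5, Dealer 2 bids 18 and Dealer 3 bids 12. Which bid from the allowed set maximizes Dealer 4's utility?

Bid 5: loses but pays 5, utility -5.
Bid 7: loses but pays 7, utility -7.
Bid 12: loses but pays 12, utility -12.
Bid 18: loses but pays 18, utility -18.
Bid 49: wins, pays 49, utility 7 - 49 = -42.
The best choice is 5 with utility -5.

5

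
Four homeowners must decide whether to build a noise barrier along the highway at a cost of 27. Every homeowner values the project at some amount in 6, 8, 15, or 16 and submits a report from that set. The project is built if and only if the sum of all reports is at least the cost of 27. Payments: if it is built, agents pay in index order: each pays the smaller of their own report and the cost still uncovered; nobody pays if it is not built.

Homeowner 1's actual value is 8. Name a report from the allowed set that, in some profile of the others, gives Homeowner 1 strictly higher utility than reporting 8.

6

Suppose Homeowner 2 reports 6, Homeowner 3 reports 6 and Homeowner 4 reports 15.
Report 8: project built, pays 8, utility 8 - 8 = 0.
Report 6: project built, pays 6, utility 8 - 6 = 2.
So reporting 6 beats truth here (2 > 0).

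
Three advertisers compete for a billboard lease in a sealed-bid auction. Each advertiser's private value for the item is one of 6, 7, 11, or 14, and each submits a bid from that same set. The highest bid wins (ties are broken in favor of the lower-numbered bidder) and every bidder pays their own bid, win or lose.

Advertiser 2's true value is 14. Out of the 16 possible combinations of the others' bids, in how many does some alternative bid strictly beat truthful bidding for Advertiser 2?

Others bid (6, 6): truth gives 0; bid 7 gives 7 > 0. Violating.
Others bid (6, 7): truth gives 0; bid 7 gives 7 > 0. Violating.
Others bid (6, 11): truth gives 0; bid 11 gives 3 > 0. Violating.
Others bid (7, 6): truth gives 0; bid 11 gives 3 > 0. Violating.
Others bid (6, 14): truth gives 0; no alternative beats it.
Others bid (7, 14): truth gives 0; no alternative beats it.
(Checking all 16 profiles: 10 have a profitable deviation, 6 do not.)

10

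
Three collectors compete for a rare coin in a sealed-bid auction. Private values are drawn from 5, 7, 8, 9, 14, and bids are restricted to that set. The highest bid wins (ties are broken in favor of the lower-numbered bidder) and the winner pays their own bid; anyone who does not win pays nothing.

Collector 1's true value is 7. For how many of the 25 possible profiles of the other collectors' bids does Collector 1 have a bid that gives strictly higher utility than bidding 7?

1

Others bid (5, 5): truth gives 0; bid 5 gives 2 > 0. Violating.
Others bid (5, 7): truth gives 0; no alternative beats it.
Others bid (5, 8): truth gives 0; no alternative beats it.
(Checking all 25 profiles: 1 has a profitable deviation, 24 do not.)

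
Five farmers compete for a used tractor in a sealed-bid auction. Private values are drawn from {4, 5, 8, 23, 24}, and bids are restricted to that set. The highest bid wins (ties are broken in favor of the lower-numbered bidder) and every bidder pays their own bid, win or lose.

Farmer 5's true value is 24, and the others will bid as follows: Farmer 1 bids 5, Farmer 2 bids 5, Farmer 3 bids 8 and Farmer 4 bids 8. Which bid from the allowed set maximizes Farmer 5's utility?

Bid 4: loses but pays 4, utility -4.
Bid 5: loses but pays 5, utility -5.
Bid 8: loses but pays 8, utility -8.
Bid 23: wins, pays 23, utility 24 - 23 = 1.
Bid 24: wins, pays 24, utility 24 - 24 = 0.
The best choice is 23 with utility 1.

23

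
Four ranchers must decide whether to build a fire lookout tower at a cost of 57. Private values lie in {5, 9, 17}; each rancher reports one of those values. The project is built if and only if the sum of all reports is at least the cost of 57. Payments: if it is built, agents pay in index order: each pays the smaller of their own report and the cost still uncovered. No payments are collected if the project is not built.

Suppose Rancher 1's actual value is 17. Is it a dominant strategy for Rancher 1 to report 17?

No

Consider the case where Rancher 2 reports 17, Rancher 3 reports 17 and Rancher 4 reports 17.
Truthful report 17: project built, pays 17, utility 17 - 17 = 0.
Report 9 instead: project built, pays 9, utility 17 - 9 = 8.
Since 8 > 0, reporting 9 is strictly better here, so truthful reporting is not dominant.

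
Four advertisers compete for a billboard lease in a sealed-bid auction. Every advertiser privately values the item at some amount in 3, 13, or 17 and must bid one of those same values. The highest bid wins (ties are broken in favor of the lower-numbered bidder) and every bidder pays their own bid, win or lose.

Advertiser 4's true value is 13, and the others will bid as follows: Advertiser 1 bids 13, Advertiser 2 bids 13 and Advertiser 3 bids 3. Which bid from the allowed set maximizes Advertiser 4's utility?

3

Bid 3: loses but pays 3, utility -3.
Bid 13: loses but pays 13, utility -13.
Bid 17: wins, pays 17, utility 13 - 17 = -4.
The best choice is 3 with utility -3.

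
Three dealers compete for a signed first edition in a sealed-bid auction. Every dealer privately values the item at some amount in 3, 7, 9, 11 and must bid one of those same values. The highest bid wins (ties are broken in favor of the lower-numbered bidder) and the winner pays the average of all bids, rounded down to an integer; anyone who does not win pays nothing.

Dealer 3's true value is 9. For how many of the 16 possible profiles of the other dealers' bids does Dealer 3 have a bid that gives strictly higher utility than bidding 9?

Others bid (3, 3): truth gives 4; bid 7 gives 5 > 4. Violating.
Others bid (3, 9): truth gives 0; bid 11 gives 2 > 0. Violating.
Others bid (9, 3): truth gives 0; bid 11 gives 2 > 0. Violating.
Others bid (3, 7): truth gives 3; no alternative beats it.
Others bid (3, 11): truth gives 0; no alternative beats it.
(Checking all 16 profiles: 3 have a profitable deviation, 13 do not.)

3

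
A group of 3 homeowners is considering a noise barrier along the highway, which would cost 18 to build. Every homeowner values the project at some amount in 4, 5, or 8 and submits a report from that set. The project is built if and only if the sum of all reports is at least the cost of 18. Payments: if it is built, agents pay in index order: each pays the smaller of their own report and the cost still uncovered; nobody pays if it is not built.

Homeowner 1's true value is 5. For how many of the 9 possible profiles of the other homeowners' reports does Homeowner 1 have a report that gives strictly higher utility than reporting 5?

1

Others report (8, 8): truth gives 0; report 4 gives 1 > 0. Violating.
Others report (4, 4): truth gives 0; no alternative beats it.
Others report (4, 5): truth gives 0; no alternative beats it.
(Checking all 9 profiles: 1 has a profitable deviation, 8 do not.)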